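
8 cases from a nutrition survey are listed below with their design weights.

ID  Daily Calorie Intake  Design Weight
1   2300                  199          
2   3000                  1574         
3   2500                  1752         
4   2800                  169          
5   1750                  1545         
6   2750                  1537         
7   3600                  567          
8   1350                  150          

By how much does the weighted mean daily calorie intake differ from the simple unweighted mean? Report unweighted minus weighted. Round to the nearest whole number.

Unweighted sum = 2300 + 3000 + 2500 + 2800 + 1750 + 2750 + 3600 + 1350 = 20050
Unweighted mean = 20050 / 8 = 2506.25
Weighted sum = 2300×199 + 3000×1574 + 2500×1752 + 2800×169 + 1750×1545 + 2750×1537 + 3600×567 + 1350×150
  = 19207100
Sum of weights = 199 + 1574 + 1752 + 169 + 1545 + 1537 + 567 + 150 = 7493
Weighted mean = 19207100 / 7493 = 2563.3391
Difference (unweighted minus weighted) = -57.089117

-57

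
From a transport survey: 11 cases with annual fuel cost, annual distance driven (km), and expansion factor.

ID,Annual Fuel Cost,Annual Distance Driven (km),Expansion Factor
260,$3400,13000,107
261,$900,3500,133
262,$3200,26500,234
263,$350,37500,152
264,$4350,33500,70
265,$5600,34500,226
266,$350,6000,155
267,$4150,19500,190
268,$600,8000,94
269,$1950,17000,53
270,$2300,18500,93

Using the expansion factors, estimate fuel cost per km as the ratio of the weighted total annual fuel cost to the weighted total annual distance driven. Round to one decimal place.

Σ wᵢ·y = 3400×107 + 900×133 + 3200×234 + 350×152 + 4350×70 + 5600×226 + 350×155 + 4150×190 + 600×94 + 1950×53 + 2300×93
  = 363800 + 119700 + 748800 + 53200 + 304500 + 1265600 + 54250 + 788500 + 56400 + 103350 + 213900 = 4072000
Σ wᵢ·x = 13000×107 + 3500×133 + 26500×234 + 37500×152 + 33500×70 + 34500×226 + 6000×155 + 19500×190 + 8000×94 + 17000×53 + 18500×93
  = 1391000 + 465500 + 6201000 + 5700000 + 2345000 + 7797000 + 930000 + 3705000 + 752000 + 901000 + 1720500 = 31908000
Ratio = 4072000 / 31908000 = 0.1276169

0.1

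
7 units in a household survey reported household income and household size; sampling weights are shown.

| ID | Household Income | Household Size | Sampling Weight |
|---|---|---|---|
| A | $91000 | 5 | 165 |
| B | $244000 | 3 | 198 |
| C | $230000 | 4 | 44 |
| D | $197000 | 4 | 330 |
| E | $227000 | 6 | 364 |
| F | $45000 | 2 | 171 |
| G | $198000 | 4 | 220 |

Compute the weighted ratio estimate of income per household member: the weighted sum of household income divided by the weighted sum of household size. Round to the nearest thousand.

Σ wᵢ·y = 91000×165 + 244000×198 + 230000×44 + 197000×330 + 227000×364 + 45000×171 + 198000×220
  = 15015000 + 48312000 + 10120000 + 65010000 + 82628000 + 7695000 + 43560000 = 272340000
Σ wᵢ·x = 5×165 + 3×198 + 4×44 + 4×330 + 6×364 + 2×171 + 4×220
  = 825 + 594 + 176 + 1320 + 2184 + 342 + 880 = 6321
Ratio = 272340000 / 6321 = 43084.955

43000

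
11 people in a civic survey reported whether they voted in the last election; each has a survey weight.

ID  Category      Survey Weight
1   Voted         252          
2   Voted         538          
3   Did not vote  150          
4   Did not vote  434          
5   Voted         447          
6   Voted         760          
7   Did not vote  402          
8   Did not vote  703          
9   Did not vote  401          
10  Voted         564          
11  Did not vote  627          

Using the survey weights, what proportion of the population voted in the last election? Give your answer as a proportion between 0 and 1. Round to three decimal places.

0.485

Sum of weights for 'Voted' = 252 + 538 + 447 + 760 + 564 = 2561
Total weight = 252 + 538 + 150 + 434 + 447 + 760 + 402 + 703 + 401 + 564 + 627 = 5278
Weighted proportion = 2561 / 5278 = 0.48522167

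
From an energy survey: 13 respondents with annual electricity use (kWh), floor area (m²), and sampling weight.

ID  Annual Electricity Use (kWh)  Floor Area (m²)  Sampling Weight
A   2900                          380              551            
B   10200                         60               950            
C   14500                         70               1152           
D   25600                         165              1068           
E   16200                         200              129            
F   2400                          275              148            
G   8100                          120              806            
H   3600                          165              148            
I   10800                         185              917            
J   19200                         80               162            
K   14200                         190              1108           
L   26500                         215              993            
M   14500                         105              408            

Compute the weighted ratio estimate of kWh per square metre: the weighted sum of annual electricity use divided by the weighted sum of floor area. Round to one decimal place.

92.5

Σ wᵢ·y = 125817200
Σ wᵢ·x = 1360340
Ratio = 125817200 / 1360340 = 92.489525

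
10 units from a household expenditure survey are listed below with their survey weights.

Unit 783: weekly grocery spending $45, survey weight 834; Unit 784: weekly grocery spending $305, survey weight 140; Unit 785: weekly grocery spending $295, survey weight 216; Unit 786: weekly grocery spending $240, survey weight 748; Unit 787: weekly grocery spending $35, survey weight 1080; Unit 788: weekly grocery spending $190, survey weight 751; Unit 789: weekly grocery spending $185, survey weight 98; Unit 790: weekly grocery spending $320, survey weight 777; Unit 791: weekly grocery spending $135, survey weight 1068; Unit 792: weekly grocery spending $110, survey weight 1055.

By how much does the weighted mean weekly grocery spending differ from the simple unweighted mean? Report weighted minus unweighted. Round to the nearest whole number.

Unweighted sum = 45 + 305 + 295 + 240 + 35 + 190 + 185 + 320 + 135 + 110 = 1860
Unweighted mean = 1860 / 10 = 186
Weighted sum = 45×834 + 305×140 + 295×216 + 240×748 + 35×1080 + 190×751 + 185×98 + 320×777 + 135×1068 + 110×1055
  = 37530 + 42700 + 63720 + 179520 + 37800 + 142690 + 18130 + 248640 + 144180 + 116050 = 1030960
Sum of weights = 834 + 140 + 216 + 748 + 1080 + 751 + 98 + 777 + 1068 + 1055 = 6767
Weighted mean = 1030960 / 6767 = 152.35112
Difference (weighted minus unweighted) = -33.648884

-34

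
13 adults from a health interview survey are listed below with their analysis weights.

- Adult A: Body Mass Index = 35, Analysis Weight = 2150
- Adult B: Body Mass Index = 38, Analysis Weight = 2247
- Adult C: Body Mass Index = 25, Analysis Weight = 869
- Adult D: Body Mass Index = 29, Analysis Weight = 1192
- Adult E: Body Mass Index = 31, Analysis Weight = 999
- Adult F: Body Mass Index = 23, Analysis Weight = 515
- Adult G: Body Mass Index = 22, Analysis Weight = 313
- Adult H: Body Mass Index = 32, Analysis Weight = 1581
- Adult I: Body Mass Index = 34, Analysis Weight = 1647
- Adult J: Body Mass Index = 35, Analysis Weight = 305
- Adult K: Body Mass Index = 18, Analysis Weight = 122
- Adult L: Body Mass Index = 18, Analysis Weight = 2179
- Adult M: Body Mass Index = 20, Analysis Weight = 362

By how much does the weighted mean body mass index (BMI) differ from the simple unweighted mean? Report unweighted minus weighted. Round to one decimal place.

-2.2

Unweighted sum = 360
Unweighted mean = 360 / 13 = 27.692308
Weighted sum = 432552
Sum of weights = 14481
Weighted mean = 432552 / 14481 = 29.870313
Difference (unweighted minus weighted) = -2.1780051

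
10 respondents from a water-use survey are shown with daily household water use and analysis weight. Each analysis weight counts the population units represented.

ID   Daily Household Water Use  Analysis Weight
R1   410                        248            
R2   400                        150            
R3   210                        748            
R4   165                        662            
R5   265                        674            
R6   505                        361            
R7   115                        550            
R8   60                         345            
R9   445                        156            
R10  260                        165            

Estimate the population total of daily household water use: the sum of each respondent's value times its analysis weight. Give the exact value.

985175

Weighted total = 410×248 + 400×150 + 210×748 + 165×662 + 265×674 + 505×361 + 115×550 + 60×345 + 445×156 + 260×165
  = 101680 + 60000 + 157080 + 109230 + 178610 + 182305 + 63250 + 20700 + 69420 + 42900 = 985175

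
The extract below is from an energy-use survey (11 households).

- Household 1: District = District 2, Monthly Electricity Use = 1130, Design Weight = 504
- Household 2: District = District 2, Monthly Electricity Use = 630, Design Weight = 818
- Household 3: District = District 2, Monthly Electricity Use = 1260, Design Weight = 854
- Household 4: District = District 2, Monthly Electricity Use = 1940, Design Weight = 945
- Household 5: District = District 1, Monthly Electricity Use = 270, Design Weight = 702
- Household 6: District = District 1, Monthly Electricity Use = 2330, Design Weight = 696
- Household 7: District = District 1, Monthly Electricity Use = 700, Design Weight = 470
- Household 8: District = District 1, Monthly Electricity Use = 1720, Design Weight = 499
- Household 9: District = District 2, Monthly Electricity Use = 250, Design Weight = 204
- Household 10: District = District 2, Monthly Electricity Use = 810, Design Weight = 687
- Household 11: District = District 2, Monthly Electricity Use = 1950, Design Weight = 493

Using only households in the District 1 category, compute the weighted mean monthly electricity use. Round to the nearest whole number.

District 1 rows: 5, 6, 7, 8
Weighted sum = 270×702 + 2330×696 + 700×470 + 1720×499
  = 189540 + 1621680 + 329000 + 858280 = 2998500
Sum of weights = 702 + 696 + 470 + 499 = 2367
Weighted mean = 2998500 / 2367 = 1266.7934

1267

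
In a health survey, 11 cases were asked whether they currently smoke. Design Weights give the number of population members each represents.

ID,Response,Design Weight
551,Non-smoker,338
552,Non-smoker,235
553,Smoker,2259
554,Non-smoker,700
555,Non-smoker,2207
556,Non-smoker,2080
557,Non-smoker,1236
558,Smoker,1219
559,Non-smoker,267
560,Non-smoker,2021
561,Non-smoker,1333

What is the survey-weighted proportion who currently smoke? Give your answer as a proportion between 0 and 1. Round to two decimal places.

Sum of weights for 'Smoker' = 2259 + 1219 = 3478
Total weight = 338 + 235 + 2259 + 700 + 2207 + 2080 + 1236 + 1219 + 267 + 2021 + 1333 = 13895
Weighted proportion = 3478 / 13895 = 0.25030587

0.25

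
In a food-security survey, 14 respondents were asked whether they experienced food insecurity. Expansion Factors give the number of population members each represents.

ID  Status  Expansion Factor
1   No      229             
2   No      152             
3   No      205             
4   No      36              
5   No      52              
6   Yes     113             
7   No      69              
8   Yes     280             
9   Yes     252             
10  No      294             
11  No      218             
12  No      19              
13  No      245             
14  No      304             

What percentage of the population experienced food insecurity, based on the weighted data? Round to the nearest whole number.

26

Sum of weights for 'Yes' = 113 + 280 + 252 = 645
Total weight = 2468
Weighted proportion = 645 / 2468 = 0.26134522 → 26.134522%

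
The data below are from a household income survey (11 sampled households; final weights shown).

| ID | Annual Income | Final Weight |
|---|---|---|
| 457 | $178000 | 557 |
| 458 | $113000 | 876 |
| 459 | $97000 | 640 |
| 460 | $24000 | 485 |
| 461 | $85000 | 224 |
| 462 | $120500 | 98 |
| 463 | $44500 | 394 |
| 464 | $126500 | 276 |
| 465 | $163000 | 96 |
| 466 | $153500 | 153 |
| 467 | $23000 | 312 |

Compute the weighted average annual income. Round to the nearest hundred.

Weighted sum = 178000×557 + 113000×876 + 97000×640 + 24000×485 + 85000×224 + 120500×98 + 44500×394 + 126500×276 + 163000×96 + 153500×153 + 23000×312
  = 99146000 + 98988000 + 62080000 + 11640000 + 19040000 + 11809000 + 17533000 + 34914000 + 15648000 + 23485500 + 7176000 = 401459500
Sum of weights = 557 + 876 + 640 + 485 + 224 + 98 + 394 + 276 + 96 + 153 + 312 = 4111
Weighted mean = 401459500 / 4111 = 97654.95

97700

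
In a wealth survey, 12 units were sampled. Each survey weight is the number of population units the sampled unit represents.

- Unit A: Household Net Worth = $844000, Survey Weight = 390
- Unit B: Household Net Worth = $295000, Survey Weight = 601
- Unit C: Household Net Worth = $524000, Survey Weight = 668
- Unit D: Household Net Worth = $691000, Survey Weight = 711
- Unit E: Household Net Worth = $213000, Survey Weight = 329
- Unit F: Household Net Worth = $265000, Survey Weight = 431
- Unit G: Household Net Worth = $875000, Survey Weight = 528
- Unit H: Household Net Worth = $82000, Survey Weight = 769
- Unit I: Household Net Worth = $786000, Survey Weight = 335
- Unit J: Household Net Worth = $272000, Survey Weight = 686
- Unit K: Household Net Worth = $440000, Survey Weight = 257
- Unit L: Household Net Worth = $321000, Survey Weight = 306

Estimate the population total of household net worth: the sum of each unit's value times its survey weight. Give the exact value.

Weighted total = 844000×390 + 295000×601 + 524000×668 + 691000×711 + 213000×329 + 265000×431 + 875000×528 + 82000×769 + 786000×335 + 272000×686 + 440000×257 + 321000×306
  = 329160000 + 177295000 + 350032000 + 491301000 + 70077000 + 114215000 + 462000000 + 63058000 + 263310000 + 186592000 + 113080000 + 98226000 = 2718346000

2718346000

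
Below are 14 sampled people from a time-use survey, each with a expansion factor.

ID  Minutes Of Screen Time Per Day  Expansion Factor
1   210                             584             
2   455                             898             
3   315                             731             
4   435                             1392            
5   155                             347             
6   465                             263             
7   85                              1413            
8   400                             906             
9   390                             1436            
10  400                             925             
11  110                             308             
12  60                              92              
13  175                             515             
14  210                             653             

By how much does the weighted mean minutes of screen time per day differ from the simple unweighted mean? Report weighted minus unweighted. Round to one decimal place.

31.9

Unweighted sum = 3865
Unweighted mean = 3865 / 14 = 276.07143
Weighted sum = 3222295
Sum of weights = 10463
Weighted mean = 3222295 / 10463 = 307.97047
Difference (weighted minus unweighted) = 31.899039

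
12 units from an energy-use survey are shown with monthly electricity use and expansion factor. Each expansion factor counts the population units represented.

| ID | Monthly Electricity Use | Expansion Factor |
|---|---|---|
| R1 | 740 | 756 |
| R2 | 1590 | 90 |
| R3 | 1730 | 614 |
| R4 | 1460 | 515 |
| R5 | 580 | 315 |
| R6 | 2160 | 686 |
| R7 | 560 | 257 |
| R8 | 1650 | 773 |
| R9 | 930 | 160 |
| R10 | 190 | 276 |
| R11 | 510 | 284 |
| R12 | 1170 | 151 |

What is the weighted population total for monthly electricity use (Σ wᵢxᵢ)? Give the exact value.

6123240

Weighted total = 740×756 + 1590×90 + 1730×614 + 1460×515 + 580×315 + 2160×686 + 560×257 + 1650×773 + 930×160 + 190×276 + 510×284 + 1170×151
  = 559440 + 143100 + 1062220 + 751900 + 182700 + 1481760 + 143920 + 1275450 + 148800 + 52440 + 144840 + 176670 = 6123240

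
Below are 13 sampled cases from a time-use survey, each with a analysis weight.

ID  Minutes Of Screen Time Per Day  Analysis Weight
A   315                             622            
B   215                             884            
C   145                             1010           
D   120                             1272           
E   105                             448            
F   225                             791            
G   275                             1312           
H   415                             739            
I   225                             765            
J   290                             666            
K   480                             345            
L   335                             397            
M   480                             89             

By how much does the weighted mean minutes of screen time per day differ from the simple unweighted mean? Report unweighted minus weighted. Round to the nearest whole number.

34

Unweighted sum = 3625
Unweighted mean = 3625 / 13 = 278.84615
Weighted sum = 2284160
Sum of weights = 9340
Weighted mean = 2284160 / 9340 = 244.55675
Difference (unweighted minus weighted) = 34.289409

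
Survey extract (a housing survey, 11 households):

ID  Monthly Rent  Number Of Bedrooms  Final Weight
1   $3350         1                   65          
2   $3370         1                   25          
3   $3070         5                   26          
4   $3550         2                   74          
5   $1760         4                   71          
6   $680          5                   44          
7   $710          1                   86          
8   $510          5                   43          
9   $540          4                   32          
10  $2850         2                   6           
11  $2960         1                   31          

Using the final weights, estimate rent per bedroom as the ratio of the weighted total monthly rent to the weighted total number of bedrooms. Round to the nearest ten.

Σ wᵢ·y = 3350×65 + 3370×25 + 3070×26 + 3550×74 + 1760×71 + 680×44 + 710×86 + 510×43 + 540×32 + 2850×6 + 2960×31
  = 217750 + 84250 + 79820 + 262700 + 124960 + 29920 + 61060 + 21930 + 17280 + 17100 + 91760 = 1008530
Σ wᵢ·x = 1×65 + 1×25 + 5×26 + 2×74 + 4×71 + 5×44 + 1×86 + 5×43 + 4×32 + 2×6 + 1×31
  = 65 + 25 + 130 + 148 + 284 + 220 + 86 + 215 + 128 + 12 + 31 = 1344
Ratio = 1008530 / 1344 = 750.39435

750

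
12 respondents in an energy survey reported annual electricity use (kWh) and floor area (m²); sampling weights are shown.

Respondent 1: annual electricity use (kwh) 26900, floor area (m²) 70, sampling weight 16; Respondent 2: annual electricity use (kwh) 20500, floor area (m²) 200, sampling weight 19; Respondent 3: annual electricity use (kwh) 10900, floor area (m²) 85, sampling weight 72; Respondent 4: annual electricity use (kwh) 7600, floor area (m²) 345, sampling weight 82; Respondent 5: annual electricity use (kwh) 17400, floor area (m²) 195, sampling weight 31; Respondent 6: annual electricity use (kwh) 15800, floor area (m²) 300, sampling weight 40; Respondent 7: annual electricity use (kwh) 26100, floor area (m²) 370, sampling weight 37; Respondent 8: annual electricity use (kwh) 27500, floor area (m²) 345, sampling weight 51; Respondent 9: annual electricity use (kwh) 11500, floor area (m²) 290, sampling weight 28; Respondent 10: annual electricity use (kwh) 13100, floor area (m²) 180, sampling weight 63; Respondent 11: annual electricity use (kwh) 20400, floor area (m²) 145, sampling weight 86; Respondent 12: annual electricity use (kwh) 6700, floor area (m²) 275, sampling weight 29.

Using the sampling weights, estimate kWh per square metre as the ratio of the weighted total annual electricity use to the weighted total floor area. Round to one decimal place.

Σ wᵢ·y = 26900×16 + 20500×19 + 10900×72 + 7600×82 + 17400×31 + 15800×40 + 26100×37 + 27500×51 + 11500×28 + 13100×63 + 20400×86 + 6700×29
  = 430400 + 389500 + 784800 + 623200 + 539400 + 632000 + 965700 + 1402500 + 322000 + 825300 + 1754400 + 194300 = 8863500
Σ wᵢ·x = 70×16 + 200×19 + 85×72 + 345×82 + 195×31 + 300×40 + 370×37 + 345×51 + 290×28 + 180×63 + 145×86 + 275×29
  = 128565
Ratio = 8863500 / 128565 = 68.94178

68.9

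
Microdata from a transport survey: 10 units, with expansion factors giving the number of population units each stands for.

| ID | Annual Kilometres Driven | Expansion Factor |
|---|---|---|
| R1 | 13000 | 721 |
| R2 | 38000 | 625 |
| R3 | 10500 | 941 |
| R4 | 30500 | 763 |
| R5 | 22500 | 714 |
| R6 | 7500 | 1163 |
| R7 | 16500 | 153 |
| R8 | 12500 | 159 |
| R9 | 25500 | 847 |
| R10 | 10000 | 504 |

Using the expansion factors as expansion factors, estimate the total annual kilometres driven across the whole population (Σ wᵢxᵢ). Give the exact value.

Weighted total = 13000×721 + 38000×625 + 10500×941 + 30500×763 + 22500×714 + 7500×1163 + 16500×153 + 12500×159 + 25500×847 + 10000×504
  = 122213000

122213000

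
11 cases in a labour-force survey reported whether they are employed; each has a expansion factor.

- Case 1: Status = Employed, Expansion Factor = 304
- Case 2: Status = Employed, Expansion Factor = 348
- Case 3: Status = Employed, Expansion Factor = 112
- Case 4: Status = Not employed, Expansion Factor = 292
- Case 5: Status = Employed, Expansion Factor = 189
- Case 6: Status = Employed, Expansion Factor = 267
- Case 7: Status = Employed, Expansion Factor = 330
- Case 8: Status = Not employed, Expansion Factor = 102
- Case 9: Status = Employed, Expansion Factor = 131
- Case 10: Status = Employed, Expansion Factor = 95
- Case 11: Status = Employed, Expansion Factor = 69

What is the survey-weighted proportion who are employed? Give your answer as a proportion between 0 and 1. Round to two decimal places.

Sum of weights for 'Employed' = 304 + 348 + 112 + 189 + 267 + 330 + 131 + 95 + 69 = 1845
Total weight = 304 + 348 + 112 + 292 + 189 + 267 + 330 + 102 + 131 + 95 + 69 = 2239
Weighted proportion = 1845 / 2239 = 0.82402858

0.82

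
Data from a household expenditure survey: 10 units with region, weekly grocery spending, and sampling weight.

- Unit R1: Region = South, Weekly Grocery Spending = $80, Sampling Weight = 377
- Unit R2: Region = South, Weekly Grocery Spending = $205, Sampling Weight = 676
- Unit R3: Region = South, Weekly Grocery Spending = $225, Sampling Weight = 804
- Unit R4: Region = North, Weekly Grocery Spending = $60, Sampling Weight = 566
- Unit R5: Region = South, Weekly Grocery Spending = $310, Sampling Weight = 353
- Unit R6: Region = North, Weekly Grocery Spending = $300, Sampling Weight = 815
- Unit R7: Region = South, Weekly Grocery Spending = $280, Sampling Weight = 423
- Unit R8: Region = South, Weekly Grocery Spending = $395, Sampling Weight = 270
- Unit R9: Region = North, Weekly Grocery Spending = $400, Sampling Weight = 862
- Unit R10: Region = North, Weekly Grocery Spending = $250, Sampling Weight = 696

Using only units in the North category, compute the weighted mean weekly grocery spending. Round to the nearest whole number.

271

North rows: R4, R6, R9, R10
Weighted sum = 60×566 + 300×815 + 400×862 + 250×696
  = 33960 + 244500 + 344800 + 174000 = 797260
Sum of weights = 566 + 815 + 862 + 696 = 2939
Weighted mean = 797260 / 2939 = 271.26914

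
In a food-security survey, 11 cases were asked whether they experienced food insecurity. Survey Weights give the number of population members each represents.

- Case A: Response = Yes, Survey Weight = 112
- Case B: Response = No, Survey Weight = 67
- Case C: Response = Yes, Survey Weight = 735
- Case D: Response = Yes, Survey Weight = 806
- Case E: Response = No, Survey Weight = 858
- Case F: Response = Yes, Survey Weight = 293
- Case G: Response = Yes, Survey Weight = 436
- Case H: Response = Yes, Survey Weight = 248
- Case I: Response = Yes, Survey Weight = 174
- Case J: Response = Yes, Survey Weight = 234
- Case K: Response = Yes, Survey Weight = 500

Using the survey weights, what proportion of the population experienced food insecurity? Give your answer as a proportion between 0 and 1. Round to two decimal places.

0.79

Sum of weights for 'Yes' = 112 + 735 + 806 + 293 + 436 + 248 + 174 + 234 + 500 = 3538
Total weight = 112 + 67 + 735 + 806 + 858 + 293 + 436 + 248 + 174 + 234 + 500 = 4463
Weighted proportion = 3538 / 4463 = 0.79274031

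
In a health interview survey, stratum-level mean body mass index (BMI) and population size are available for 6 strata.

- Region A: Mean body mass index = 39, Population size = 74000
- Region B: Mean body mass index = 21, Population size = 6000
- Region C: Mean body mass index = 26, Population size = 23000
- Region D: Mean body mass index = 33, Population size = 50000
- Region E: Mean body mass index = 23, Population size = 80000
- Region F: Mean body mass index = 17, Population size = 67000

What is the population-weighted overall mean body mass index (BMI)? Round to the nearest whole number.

Σ Nₕ·x̄ₕ = 39×74000 + 21×6000 + 26×23000 + 33×50000 + 23×80000 + 17×67000
  = 8239000
Σ Nₕ = 74000 + 6000 + 23000 + 50000 + 80000 + 67000 = 300000
Overall mean = 8239000 / 300000 = 27.463333

27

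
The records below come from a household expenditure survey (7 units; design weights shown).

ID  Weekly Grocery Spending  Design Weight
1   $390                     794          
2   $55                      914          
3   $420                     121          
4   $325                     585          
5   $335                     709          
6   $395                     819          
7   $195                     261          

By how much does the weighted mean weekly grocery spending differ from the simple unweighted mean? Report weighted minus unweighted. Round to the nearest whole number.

Unweighted sum = 2115
Unweighted mean = 2115 / 7 = 302.14286
Weighted sum = 390×794 + 55×914 + 420×121 + 325×585 + 335×709 + 395×819 + 195×261
  = 1212790
Sum of weights = 794 + 914 + 121 + 585 + 709 + 819 + 261 = 4203
Weighted mean = 1212790 / 4203 = 288.55341
Difference (weighted minus unweighted) = -13.589443

-14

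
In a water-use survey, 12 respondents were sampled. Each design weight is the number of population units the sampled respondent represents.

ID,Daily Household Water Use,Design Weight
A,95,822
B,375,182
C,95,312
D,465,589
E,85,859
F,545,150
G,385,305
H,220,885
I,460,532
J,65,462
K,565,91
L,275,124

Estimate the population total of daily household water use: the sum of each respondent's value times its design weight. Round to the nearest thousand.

Weighted total = 95×822 + 375×182 + 95×312 + 465×589 + 85×859 + 545×150 + 385×305 + 220×885 + 460×532 + 65×462 + 565×91 + 275×124
  = 78090 + 68250 + 29640 + 273885 + 73015 + 81750 + 117425 + 194700 + 244720 + 30030 + 51415 + 34100 = 1277020

1277000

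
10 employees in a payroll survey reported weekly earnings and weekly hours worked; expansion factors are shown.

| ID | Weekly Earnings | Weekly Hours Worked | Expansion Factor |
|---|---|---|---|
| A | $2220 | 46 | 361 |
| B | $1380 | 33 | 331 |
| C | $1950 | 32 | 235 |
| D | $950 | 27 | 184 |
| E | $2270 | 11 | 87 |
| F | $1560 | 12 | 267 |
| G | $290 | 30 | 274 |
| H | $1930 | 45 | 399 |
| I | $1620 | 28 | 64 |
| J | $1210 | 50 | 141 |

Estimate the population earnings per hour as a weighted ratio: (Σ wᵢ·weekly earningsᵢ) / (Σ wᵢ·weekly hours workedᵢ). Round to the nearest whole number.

46

Σ wᵢ·y = 2220×361 + 1380×331 + 1950×235 + 950×184 + 2270×87 + 1560×267 + 290×274 + 1930×399 + 1620×64 + 1210×141
  = 3629080
Σ wᵢ·x = 46×361 + 33×331 + 32×235 + 27×184 + 11×87 + 12×267 + 30×274 + 45×399 + 28×64 + 50×141
  = 79195
Ratio = 3629080 / 79195 = 45.82461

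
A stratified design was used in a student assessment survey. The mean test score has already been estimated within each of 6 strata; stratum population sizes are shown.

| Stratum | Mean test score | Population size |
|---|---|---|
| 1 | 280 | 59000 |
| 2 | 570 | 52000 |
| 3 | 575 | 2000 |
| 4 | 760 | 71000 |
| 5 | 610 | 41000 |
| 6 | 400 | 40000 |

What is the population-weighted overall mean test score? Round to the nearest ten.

540

Σ Nₕ·x̄ₕ = 280×59000 + 570×52000 + 575×2000 + 760×71000 + 610×41000 + 400×40000
  = 16520000 + 29640000 + 1150000 + 53960000 + 25010000 + 16000000 = 142280000
Σ Nₕ = 59000 + 52000 + 2000 + 71000 + 41000 + 40000 = 265000
Overall mean = 142280000 / 265000 = 536.90566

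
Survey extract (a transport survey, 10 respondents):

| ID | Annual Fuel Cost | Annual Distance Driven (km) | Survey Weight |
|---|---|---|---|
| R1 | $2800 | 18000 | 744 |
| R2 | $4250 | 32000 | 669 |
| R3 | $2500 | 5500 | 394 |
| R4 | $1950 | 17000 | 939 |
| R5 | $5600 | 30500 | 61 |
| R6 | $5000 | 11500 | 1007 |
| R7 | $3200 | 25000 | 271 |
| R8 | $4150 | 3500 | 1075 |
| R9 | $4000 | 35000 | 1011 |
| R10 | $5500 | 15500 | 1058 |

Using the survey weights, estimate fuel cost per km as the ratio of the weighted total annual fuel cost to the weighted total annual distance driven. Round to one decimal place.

0.2

Σ wᵢ·y = 28310550
Σ wᵢ·x = 18000×744 + 32000×669 + 5500×394 + 17000×939 + 30500×61 + 11500×1007 + 25000×271 + 3500×1075 + 35000×1011 + 15500×1058
  = 128692500
Ratio = 28310550 / 128692500 = 0.21998601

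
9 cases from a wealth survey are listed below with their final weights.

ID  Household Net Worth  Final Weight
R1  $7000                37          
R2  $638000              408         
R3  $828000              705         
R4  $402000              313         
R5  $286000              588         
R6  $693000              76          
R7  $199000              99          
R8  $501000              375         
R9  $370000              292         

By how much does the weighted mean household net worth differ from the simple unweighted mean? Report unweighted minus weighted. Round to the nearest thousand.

-85000

Unweighted sum = 7000 + 638000 + 828000 + 402000 + 286000 + 693000 + 199000 + 501000 + 370000 = 3924000
Unweighted mean = 3924000 / 9 = 436000
Weighted sum = 7000×37 + 638000×408 + 828000×705 + 402000×313 + 286000×588 + 693000×76 + 199000×99 + 501000×375 + 370000×292
  = 259000 + 260304000 + 583740000 + 125826000 + 168168000 + 52668000 + 19701000 + 187875000 + 108040000 = 1506581000
Sum of weights = 2893
Weighted mean = 1506581000 / 2893 = 520767.72
Difference (unweighted minus weighted) = -84767.715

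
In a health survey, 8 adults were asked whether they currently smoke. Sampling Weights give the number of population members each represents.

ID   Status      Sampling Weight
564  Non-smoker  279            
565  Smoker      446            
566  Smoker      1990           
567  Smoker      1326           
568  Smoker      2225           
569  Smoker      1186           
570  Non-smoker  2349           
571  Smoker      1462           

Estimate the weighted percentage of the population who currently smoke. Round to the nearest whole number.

77

Sum of weights for 'Smoker' = 446 + 1990 + 1326 + 2225 + 1186 + 1462 = 8635
Total weight = 279 + 446 + 1990 + 1326 + 2225 + 1186 + 2349 + 1462 = 11263
Weighted proportion = 8635 / 11263 = 0.76666963 → 76.666963%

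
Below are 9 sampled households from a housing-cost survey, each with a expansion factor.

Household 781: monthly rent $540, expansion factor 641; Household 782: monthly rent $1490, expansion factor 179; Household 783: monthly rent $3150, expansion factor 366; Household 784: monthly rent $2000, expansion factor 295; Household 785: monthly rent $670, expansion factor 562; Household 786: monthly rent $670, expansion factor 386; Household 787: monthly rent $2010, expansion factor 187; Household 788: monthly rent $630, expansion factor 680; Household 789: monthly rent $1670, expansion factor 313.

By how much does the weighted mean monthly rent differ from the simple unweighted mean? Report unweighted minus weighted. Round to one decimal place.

Unweighted sum = 540 + 1490 + 3150 + 2000 + 670 + 670 + 2010 + 630 + 1670 = 12830
Unweighted mean = 12830 / 9 = 1425.5556
Weighted sum = 540×641 + 1490×179 + 3150×366 + 2000×295 + 670×562 + 670×386 + 2010×187 + 630×680 + 1670×313
  = 346140 + 266710 + 1152900 + 590000 + 376540 + 258620 + 375870 + 428400 + 522710 = 4317890
Sum of weights = 641 + 179 + 366 + 295 + 562 + 386 + 187 + 680 + 313 = 3609
Weighted mean = 4317890 / 3609 = 1196.4228
Difference (unweighted minus weighted) = 229.13272

229.1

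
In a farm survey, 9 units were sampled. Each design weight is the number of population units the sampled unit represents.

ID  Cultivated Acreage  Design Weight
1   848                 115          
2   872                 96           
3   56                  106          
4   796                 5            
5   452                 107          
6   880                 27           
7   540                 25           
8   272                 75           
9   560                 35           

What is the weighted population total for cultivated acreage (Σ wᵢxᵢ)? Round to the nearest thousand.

317000

Weighted total = 848×115 + 872×96 + 56×106 + 796×5 + 452×107 + 880×27 + 540×25 + 272×75 + 560×35
  = 97520 + 83712 + 5936 + 3980 + 48364 + 23760 + 13500 + 20400 + 19600 = 316772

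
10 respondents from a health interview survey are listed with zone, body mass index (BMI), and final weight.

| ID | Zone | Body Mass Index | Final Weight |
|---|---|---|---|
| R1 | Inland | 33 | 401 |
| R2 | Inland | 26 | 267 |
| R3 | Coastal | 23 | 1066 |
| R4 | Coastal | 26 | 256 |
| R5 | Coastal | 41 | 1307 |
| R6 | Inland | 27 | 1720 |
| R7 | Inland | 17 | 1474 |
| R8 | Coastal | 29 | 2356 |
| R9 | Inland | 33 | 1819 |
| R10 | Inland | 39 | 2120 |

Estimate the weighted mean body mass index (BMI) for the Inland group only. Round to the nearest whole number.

Inland rows: R1, R2, R6, R7, R9, R10
Weighted sum = 33×401 + 26×267 + 27×1720 + 17×1474 + 33×1819 + 39×2120
  = 13233 + 6942 + 46440 + 25058 + 60027 + 82680 = 234380
Sum of weights = 7801
Weighted mean = 234380 / 7801 = 30.044866

30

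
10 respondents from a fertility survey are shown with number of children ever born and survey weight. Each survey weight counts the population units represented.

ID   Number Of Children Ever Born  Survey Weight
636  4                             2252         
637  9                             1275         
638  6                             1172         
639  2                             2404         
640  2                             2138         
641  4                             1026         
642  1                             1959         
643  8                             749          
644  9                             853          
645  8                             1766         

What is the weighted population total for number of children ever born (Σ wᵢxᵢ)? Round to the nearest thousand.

70000

Weighted total = 70459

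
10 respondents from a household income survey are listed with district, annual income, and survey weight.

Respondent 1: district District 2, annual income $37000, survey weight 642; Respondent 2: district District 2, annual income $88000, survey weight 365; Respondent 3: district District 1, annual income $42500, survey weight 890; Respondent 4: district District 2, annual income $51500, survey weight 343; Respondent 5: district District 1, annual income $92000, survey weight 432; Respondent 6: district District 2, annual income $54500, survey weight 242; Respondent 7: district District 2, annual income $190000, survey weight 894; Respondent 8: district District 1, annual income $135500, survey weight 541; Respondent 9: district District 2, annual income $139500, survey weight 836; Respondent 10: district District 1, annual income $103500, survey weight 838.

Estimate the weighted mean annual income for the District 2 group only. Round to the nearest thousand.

District 2 rows: 1, 2, 4, 6, 7, 9
Weighted sum = 373209500
Sum of weights = 642 + 365 + 343 + 242 + 894 + 836 = 3322
Weighted mean = 373209500 / 3322 = 112344.82

112000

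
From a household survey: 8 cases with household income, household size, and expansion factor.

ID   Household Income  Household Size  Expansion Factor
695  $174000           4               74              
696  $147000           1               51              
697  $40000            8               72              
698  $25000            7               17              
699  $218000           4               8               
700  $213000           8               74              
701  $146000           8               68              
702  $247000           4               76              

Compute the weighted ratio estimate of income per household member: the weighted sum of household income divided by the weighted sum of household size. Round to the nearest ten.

Σ wᵢ·y = 174000×74 + 147000×51 + 40000×72 + 25000×17 + 218000×8 + 213000×74 + 146000×68 + 247000×76
  = 12876000 + 7497000 + 2880000 + 425000 + 1744000 + 15762000 + 9928000 + 18772000 = 69884000
Σ wᵢ·x = 4×74 + 1×51 + 8×72 + 7×17 + 4×8 + 8×74 + 8×68 + 4×76
  = 296 + 51 + 576 + 119 + 32 + 592 + 544 + 304 = 2514
Ratio = 69884000 / 2514 = 27797.932

27800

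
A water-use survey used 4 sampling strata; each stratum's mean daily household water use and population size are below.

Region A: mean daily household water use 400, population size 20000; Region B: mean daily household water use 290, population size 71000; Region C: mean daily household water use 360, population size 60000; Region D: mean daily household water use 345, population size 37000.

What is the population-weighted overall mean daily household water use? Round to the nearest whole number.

335

Σ Nₕ·x̄ₕ = 400×20000 + 290×71000 + 360×60000 + 345×37000
  = 8000000 + 20590000 + 21600000 + 12765000 = 62955000
Σ Nₕ = 20000 + 71000 + 60000 + 37000 = 188000
Overall mean = 62955000 / 188000 = 334.86702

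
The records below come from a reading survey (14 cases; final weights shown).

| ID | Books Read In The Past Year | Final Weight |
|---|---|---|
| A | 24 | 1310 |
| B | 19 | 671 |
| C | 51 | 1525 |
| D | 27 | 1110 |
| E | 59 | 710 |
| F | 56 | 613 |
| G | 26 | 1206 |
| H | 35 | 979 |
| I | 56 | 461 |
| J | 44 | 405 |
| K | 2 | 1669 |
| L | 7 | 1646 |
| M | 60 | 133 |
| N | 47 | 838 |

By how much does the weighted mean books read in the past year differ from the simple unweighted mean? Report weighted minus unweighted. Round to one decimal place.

-6.5

Unweighted sum = 513
Unweighted mean = 513 / 14 = 36.642857
Weighted sum = 399635
Sum of weights = 13276
Weighted mean = 399635 / 13276 = 30.102064
Difference (weighted minus unweighted) = -6.5407933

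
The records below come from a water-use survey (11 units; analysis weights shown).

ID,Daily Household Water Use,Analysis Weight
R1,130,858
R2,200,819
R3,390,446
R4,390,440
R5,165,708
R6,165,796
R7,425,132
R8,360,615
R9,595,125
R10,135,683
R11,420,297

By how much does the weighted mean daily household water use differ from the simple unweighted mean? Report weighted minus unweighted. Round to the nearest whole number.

-64

Unweighted sum = 130 + 200 + 390 + 390 + 165 + 165 + 425 + 360 + 595 + 135 + 420 = 3375
Unweighted mean = 3375 / 11 = 306.81818
Weighted sum = 130×858 + 200×819 + 390×446 + 390×440 + 165×708 + 165×796 + 425×132 + 360×615 + 595×125 + 135×683 + 420×297
  = 1437860
Sum of weights = 858 + 819 + 446 + 440 + 708 + 796 + 132 + 615 + 125 + 683 + 297 = 5919
Weighted mean = 1437860 / 5919 = 242.92279
Difference (weighted minus unweighted) = -63.895391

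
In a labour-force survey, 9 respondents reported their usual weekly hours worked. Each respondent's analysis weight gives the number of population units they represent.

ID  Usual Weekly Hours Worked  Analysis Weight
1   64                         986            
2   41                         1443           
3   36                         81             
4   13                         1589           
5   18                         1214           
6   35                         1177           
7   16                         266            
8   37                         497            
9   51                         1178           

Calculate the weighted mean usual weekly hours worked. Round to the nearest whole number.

35

Weighted sum = 64×986 + 41×1443 + 36×81 + 13×1589 + 18×1214 + 35×1177 + 16×266 + 37×497 + 51×1178
  = 63104 + 59163 + 2916 + 20657 + 21852 + 41195 + 4256 + 18389 + 60078 = 291610
Sum of weights = 986 + 1443 + 81 + 1589 + 1214 + 1177 + 266 + 497 + 1178 = 8431
Weighted mean = 291610 / 8431 = 34.587831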